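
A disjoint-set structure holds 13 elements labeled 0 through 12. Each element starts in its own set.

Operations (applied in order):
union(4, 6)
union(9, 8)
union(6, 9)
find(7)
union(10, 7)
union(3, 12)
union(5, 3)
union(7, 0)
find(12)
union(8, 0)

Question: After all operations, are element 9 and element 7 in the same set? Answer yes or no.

Answer: yes

Derivation:
Step 1: union(4, 6) -> merged; set of 4 now {4, 6}
Step 2: union(9, 8) -> merged; set of 9 now {8, 9}
Step 3: union(6, 9) -> merged; set of 6 now {4, 6, 8, 9}
Step 4: find(7) -> no change; set of 7 is {7}
Step 5: union(10, 7) -> merged; set of 10 now {7, 10}
Step 6: union(3, 12) -> merged; set of 3 now {3, 12}
Step 7: union(5, 3) -> merged; set of 5 now {3, 5, 12}
Step 8: union(7, 0) -> merged; set of 7 now {0, 7, 10}
Step 9: find(12) -> no change; set of 12 is {3, 5, 12}
Step 10: union(8, 0) -> merged; set of 8 now {0, 4, 6, 7, 8, 9, 10}
Set of 9: {0, 4, 6, 7, 8, 9, 10}; 7 is a member.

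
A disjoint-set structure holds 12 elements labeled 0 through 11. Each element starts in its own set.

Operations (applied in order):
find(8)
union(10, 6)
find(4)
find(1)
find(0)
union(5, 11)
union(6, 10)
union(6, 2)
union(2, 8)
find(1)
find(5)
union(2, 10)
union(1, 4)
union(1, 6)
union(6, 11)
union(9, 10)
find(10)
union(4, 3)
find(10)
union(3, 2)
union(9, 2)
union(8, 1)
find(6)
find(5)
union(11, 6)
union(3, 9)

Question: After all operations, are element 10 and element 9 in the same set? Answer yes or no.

Answer: yes

Derivation:
Step 1: find(8) -> no change; set of 8 is {8}
Step 2: union(10, 6) -> merged; set of 10 now {6, 10}
Step 3: find(4) -> no change; set of 4 is {4}
Step 4: find(1) -> no change; set of 1 is {1}
Step 5: find(0) -> no change; set of 0 is {0}
Step 6: union(5, 11) -> merged; set of 5 now {5, 11}
Step 7: union(6, 10) -> already same set; set of 6 now {6, 10}
Step 8: union(6, 2) -> merged; set of 6 now {2, 6, 10}
Step 9: union(2, 8) -> merged; set of 2 now {2, 6, 8, 10}
Step 10: find(1) -> no change; set of 1 is {1}
Step 11: find(5) -> no change; set of 5 is {5, 11}
Step 12: union(2, 10) -> already same set; set of 2 now {2, 6, 8, 10}
Step 13: union(1, 4) -> merged; set of 1 now {1, 4}
Step 14: union(1, 6) -> merged; set of 1 now {1, 2, 4, 6, 8, 10}
Step 15: union(6, 11) -> merged; set of 6 now {1, 2, 4, 5, 6, 8, 10, 11}
Step 16: union(9, 10) -> merged; set of 9 now {1, 2, 4, 5, 6, 8, 9, 10, 11}
Step 17: find(10) -> no change; set of 10 is {1, 2, 4, 5, 6, 8, 9, 10, 11}
Step 18: union(4, 3) -> merged; set of 4 now {1, 2, 3, 4, 5, 6, 8, 9, 10, 11}
Step 19: find(10) -> no change; set of 10 is {1, 2, 3, 4, 5, 6, 8, 9, 10, 11}
Step 20: union(3, 2) -> already same set; set of 3 now {1, 2, 3, 4, 5, 6, 8, 9, 10, 11}
Step 21: union(9, 2) -> already same set; set of 9 now {1, 2, 3, 4, 5, 6, 8, 9, 10, 11}
Step 22: union(8, 1) -> already same set; set of 8 now {1, 2, 3, 4, 5, 6, 8, 9, 10, 11}
Step 23: find(6) -> no change; set of 6 is {1, 2, 3, 4, 5, 6, 8, 9, 10, 11}
Step 24: find(5) -> no change; set of 5 is {1, 2, 3, 4, 5, 6, 8, 9, 10, 11}
Step 25: union(11, 6) -> already same set; set of 11 now {1, 2, 3, 4, 5, 6, 8, 9, 10, 11}
Step 26: union(3, 9) -> already same set; set of 3 now {1, 2, 3, 4, 5, 6, 8, 9, 10, 11}
Set of 10: {1, 2, 3, 4, 5, 6, 8, 9, 10, 11}; 9 is a member.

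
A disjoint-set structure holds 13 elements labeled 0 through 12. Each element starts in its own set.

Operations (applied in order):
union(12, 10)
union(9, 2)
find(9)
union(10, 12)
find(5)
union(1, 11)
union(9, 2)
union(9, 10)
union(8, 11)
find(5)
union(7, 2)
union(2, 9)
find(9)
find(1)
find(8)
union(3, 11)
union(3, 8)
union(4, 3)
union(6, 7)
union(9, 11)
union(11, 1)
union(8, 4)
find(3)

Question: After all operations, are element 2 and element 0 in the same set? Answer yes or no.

Answer: no

Derivation:
Step 1: union(12, 10) -> merged; set of 12 now {10, 12}
Step 2: union(9, 2) -> merged; set of 9 now {2, 9}
Step 3: find(9) -> no change; set of 9 is {2, 9}
Step 4: union(10, 12) -> already same set; set of 10 now {10, 12}
Step 5: find(5) -> no change; set of 5 is {5}
Step 6: union(1, 11) -> merged; set of 1 now {1, 11}
Step 7: union(9, 2) -> already same set; set of 9 now {2, 9}
Step 8: union(9, 10) -> merged; set of 9 now {2, 9, 10, 12}
Step 9: union(8, 11) -> merged; set of 8 now {1, 8, 11}
Step 10: find(5) -> no change; set of 5 is {5}
Step 11: union(7, 2) -> merged; set of 7 now {2, 7, 9, 10, 12}
Step 12: union(2, 9) -> already same set; set of 2 now {2, 7, 9, 10, 12}
Step 13: find(9) -> no change; set of 9 is {2, 7, 9, 10, 12}
Step 14: find(1) -> no change; set of 1 is {1, 8, 11}
Step 15: find(8) -> no change; set of 8 is {1, 8, 11}
Step 16: union(3, 11) -> merged; set of 3 now {1, 3, 8, 11}
Step 17: union(3, 8) -> already same set; set of 3 now {1, 3, 8, 11}
Step 18: union(4, 3) -> merged; set of 4 now {1, 3, 4, 8, 11}
Step 19: union(6, 7) -> merged; set of 6 now {2, 6, 7, 9, 10, 12}
Step 20: union(9, 11) -> merged; set of 9 now {1, 2, 3, 4, 6, 7, 8, 9, 10, 11, 12}
Step 21: union(11, 1) -> already same set; set of 11 now {1, 2, 3, 4, 6, 7, 8, 9, 10, 11, 12}
Step 22: union(8, 4) -> already same set; set of 8 now {1, 2, 3, 4, 6, 7, 8, 9, 10, 11, 12}
Step 23: find(3) -> no change; set of 3 is {1, 2, 3, 4, 6, 7, 8, 9, 10, 11, 12}
Set of 2: {1, 2, 3, 4, 6, 7, 8, 9, 10, 11, 12}; 0 is not a member.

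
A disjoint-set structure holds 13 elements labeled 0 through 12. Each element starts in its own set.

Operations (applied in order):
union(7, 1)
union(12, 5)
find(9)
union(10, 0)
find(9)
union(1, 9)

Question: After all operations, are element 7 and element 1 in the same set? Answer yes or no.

Step 1: union(7, 1) -> merged; set of 7 now {1, 7}
Step 2: union(12, 5) -> merged; set of 12 now {5, 12}
Step 3: find(9) -> no change; set of 9 is {9}
Step 4: union(10, 0) -> merged; set of 10 now {0, 10}
Step 5: find(9) -> no change; set of 9 is {9}
Step 6: union(1, 9) -> merged; set of 1 now {1, 7, 9}
Set of 7: {1, 7, 9}; 1 is a member.

Answer: yes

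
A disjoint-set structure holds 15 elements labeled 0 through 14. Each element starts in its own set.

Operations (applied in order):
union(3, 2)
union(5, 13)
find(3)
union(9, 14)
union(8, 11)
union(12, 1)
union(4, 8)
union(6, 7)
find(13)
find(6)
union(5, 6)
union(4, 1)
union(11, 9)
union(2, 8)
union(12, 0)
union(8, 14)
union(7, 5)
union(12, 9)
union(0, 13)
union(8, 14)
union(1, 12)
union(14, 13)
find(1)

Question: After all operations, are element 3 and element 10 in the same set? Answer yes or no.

Step 1: union(3, 2) -> merged; set of 3 now {2, 3}
Step 2: union(5, 13) -> merged; set of 5 now {5, 13}
Step 3: find(3) -> no change; set of 3 is {2, 3}
Step 4: union(9, 14) -> merged; set of 9 now {9, 14}
Step 5: union(8, 11) -> merged; set of 8 now {8, 11}
Step 6: union(12, 1) -> merged; set of 12 now {1, 12}
Step 7: union(4, 8) -> merged; set of 4 now {4, 8, 11}
Step 8: union(6, 7) -> merged; set of 6 now {6, 7}
Step 9: find(13) -> no change; set of 13 is {5, 13}
Step 10: find(6) -> no change; set of 6 is {6, 7}
Step 11: union(5, 6) -> merged; set of 5 now {5, 6, 7, 13}
Step 12: union(4, 1) -> merged; set of 4 now {1, 4, 8, 11, 12}
Step 13: union(11, 9) -> merged; set of 11 now {1, 4, 8, 9, 11, 12, 14}
Step 14: union(2, 8) -> merged; set of 2 now {1, 2, 3, 4, 8, 9, 11, 12, 14}
Step 15: union(12, 0) -> merged; set of 12 now {0, 1, 2, 3, 4, 8, 9, 11, 12, 14}
Step 16: union(8, 14) -> already same set; set of 8 now {0, 1, 2, 3, 4, 8, 9, 11, 12, 14}
Step 17: union(7, 5) -> already same set; set of 7 now {5, 6, 7, 13}
Step 18: union(12, 9) -> already same set; set of 12 now {0, 1, 2, 3, 4, 8, 9, 11, 12, 14}
Step 19: union(0, 13) -> merged; set of 0 now {0, 1, 2, 3, 4, 5, 6, 7, 8, 9, 11, 12, 13, 14}
Step 20: union(8, 14) -> already same set; set of 8 now {0, 1, 2, 3, 4, 5, 6, 7, 8, 9, 11, 12, 13, 14}
Step 21: union(1, 12) -> already same set; set of 1 now {0, 1, 2, 3, 4, 5, 6, 7, 8, 9, 11, 12, 13, 14}
Step 22: union(14, 13) -> already same set; set of 14 now {0, 1, 2, 3, 4, 5, 6, 7, 8, 9, 11, 12, 13, 14}
Step 23: find(1) -> no change; set of 1 is {0, 1, 2, 3, 4, 5, 6, 7, 8, 9, 11, 12, 13, 14}
Set of 3: {0, 1, 2, 3, 4, 5, 6, 7, 8, 9, 11, 12, 13, 14}; 10 is not a member.

Answer: no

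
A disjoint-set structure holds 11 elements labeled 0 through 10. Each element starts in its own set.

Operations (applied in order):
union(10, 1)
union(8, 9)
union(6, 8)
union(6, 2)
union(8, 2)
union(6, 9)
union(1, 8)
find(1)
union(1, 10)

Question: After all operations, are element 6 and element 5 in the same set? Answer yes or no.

Step 1: union(10, 1) -> merged; set of 10 now {1, 10}
Step 2: union(8, 9) -> merged; set of 8 now {8, 9}
Step 3: union(6, 8) -> merged; set of 6 now {6, 8, 9}
Step 4: union(6, 2) -> merged; set of 6 now {2, 6, 8, 9}
Step 5: union(8, 2) -> already same set; set of 8 now {2, 6, 8, 9}
Step 6: union(6, 9) -> already same set; set of 6 now {2, 6, 8, 9}
Step 7: union(1, 8) -> merged; set of 1 now {1, 2, 6, 8, 9, 10}
Step 8: find(1) -> no change; set of 1 is {1, 2, 6, 8, 9, 10}
Step 9: union(1, 10) -> already same set; set of 1 now {1, 2, 6, 8, 9, 10}
Set of 6: {1, 2, 6, 8, 9, 10}; 5 is not a member.

Answer: no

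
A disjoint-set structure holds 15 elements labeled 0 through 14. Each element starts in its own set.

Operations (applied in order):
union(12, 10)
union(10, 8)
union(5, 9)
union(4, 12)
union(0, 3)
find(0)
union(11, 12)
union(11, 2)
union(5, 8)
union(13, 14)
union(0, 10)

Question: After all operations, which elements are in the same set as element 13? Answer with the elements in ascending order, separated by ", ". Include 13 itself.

Answer: 13, 14

Derivation:
Step 1: union(12, 10) -> merged; set of 12 now {10, 12}
Step 2: union(10, 8) -> merged; set of 10 now {8, 10, 12}
Step 3: union(5, 9) -> merged; set of 5 now {5, 9}
Step 4: union(4, 12) -> merged; set of 4 now {4, 8, 10, 12}
Step 5: union(0, 3) -> merged; set of 0 now {0, 3}
Step 6: find(0) -> no change; set of 0 is {0, 3}
Step 7: union(11, 12) -> merged; set of 11 now {4, 8, 10, 11, 12}
Step 8: union(11, 2) -> merged; set of 11 now {2, 4, 8, 10, 11, 12}
Step 9: union(5, 8) -> merged; set of 5 now {2, 4, 5, 8, 9, 10, 11, 12}
Step 10: union(13, 14) -> merged; set of 13 now {13, 14}
Step 11: union(0, 10) -> merged; set of 0 now {0, 2, 3, 4, 5, 8, 9, 10, 11, 12}
Component of 13: {13, 14}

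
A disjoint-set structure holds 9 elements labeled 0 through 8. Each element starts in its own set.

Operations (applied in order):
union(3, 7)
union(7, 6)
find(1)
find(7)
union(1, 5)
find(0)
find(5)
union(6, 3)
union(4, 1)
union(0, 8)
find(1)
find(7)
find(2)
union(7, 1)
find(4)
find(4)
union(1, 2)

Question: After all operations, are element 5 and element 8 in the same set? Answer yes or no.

Answer: no

Derivation:
Step 1: union(3, 7) -> merged; set of 3 now {3, 7}
Step 2: union(7, 6) -> merged; set of 7 now {3, 6, 7}
Step 3: find(1) -> no change; set of 1 is {1}
Step 4: find(7) -> no change; set of 7 is {3, 6, 7}
Step 5: union(1, 5) -> merged; set of 1 now {1, 5}
Step 6: find(0) -> no change; set of 0 is {0}
Step 7: find(5) -> no change; set of 5 is {1, 5}
Step 8: union(6, 3) -> already same set; set of 6 now {3, 6, 7}
Step 9: union(4, 1) -> merged; set of 4 now {1, 4, 5}
Step 10: union(0, 8) -> merged; set of 0 now {0, 8}
Step 11: find(1) -> no change; set of 1 is {1, 4, 5}
Step 12: find(7) -> no change; set of 7 is {3, 6, 7}
Step 13: find(2) -> no change; set of 2 is {2}
Step 14: union(7, 1) -> merged; set of 7 now {1, 3, 4, 5, 6, 7}
Step 15: find(4) -> no change; set of 4 is {1, 3, 4, 5, 6, 7}
Step 16: find(4) -> no change; set of 4 is {1, 3, 4, 5, 6, 7}
Step 17: union(1, 2) -> merged; set of 1 now {1, 2, 3, 4, 5, 6, 7}
Set of 5: {1, 2, 3, 4, 5, 6, 7}; 8 is not a member.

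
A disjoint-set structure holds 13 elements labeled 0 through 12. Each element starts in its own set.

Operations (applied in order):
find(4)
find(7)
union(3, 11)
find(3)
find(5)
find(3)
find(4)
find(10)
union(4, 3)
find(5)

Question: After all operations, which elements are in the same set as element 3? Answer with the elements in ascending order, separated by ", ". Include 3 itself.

Answer: 3, 4, 11

Derivation:
Step 1: find(4) -> no change; set of 4 is {4}
Step 2: find(7) -> no change; set of 7 is {7}
Step 3: union(3, 11) -> merged; set of 3 now {3, 11}
Step 4: find(3) -> no change; set of 3 is {3, 11}
Step 5: find(5) -> no change; set of 5 is {5}
Step 6: find(3) -> no change; set of 3 is {3, 11}
Step 7: find(4) -> no change; set of 4 is {4}
Step 8: find(10) -> no change; set of 10 is {10}
Step 9: union(4, 3) -> merged; set of 4 now {3, 4, 11}
Step 10: find(5) -> no change; set of 5 is {5}
Component of 3: {3, 4, 11}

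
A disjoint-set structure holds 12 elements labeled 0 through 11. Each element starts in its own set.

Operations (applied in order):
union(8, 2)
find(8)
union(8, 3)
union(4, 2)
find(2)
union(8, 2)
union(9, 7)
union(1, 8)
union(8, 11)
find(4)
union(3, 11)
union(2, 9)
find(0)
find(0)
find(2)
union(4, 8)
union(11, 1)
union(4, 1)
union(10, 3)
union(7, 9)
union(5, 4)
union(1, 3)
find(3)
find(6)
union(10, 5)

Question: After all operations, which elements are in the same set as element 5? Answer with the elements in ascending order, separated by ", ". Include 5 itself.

Answer: 1, 2, 3, 4, 5, 7, 8, 9, 10, 11

Derivation:
Step 1: union(8, 2) -> merged; set of 8 now {2, 8}
Step 2: find(8) -> no change; set of 8 is {2, 8}
Step 3: union(8, 3) -> merged; set of 8 now {2, 3, 8}
Step 4: union(4, 2) -> merged; set of 4 now {2, 3, 4, 8}
Step 5: find(2) -> no change; set of 2 is {2, 3, 4, 8}
Step 6: union(8, 2) -> already same set; set of 8 now {2, 3, 4, 8}
Step 7: union(9, 7) -> merged; set of 9 now {7, 9}
Step 8: union(1, 8) -> merged; set of 1 now {1, 2, 3, 4, 8}
Step 9: union(8, 11) -> merged; set of 8 now {1, 2, 3, 4, 8, 11}
Step 10: find(4) -> no change; set of 4 is {1, 2, 3, 4, 8, 11}
Step 11: union(3, 11) -> already same set; set of 3 now {1, 2, 3, 4, 8, 11}
Step 12: union(2, 9) -> merged; set of 2 now {1, 2, 3, 4, 7, 8, 9, 11}
Step 13: find(0) -> no change; set of 0 is {0}
Step 14: find(0) -> no change; set of 0 is {0}
Step 15: find(2) -> no change; set of 2 is {1, 2, 3, 4, 7, 8, 9, 11}
Step 16: union(4, 8) -> already same set; set of 4 now {1, 2, 3, 4, 7, 8, 9, 11}
Step 17: union(11, 1) -> already same set; set of 11 now {1, 2, 3, 4, 7, 8, 9, 11}
Step 18: union(4, 1) -> already same set; set of 4 now {1, 2, 3, 4, 7, 8, 9, 11}
Step 19: union(10, 3) -> merged; set of 10 now {1, 2, 3, 4, 7, 8, 9, 10, 11}
Step 20: union(7, 9) -> already same set; set of 7 now {1, 2, 3, 4, 7, 8, 9, 10, 11}
Step 21: union(5, 4) -> merged; set of 5 now {1, 2, 3, 4, 5, 7, 8, 9, 10, 11}
Step 22: union(1, 3) -> already same set; set of 1 now {1, 2, 3, 4, 5, 7, 8, 9, 10, 11}
Step 23: find(3) -> no change; set of 3 is {1, 2, 3, 4, 5, 7, 8, 9, 10, 11}
Step 24: find(6) -> no change; set of 6 is {6}
Step 25: union(10, 5) -> already same set; set of 10 now {1, 2, 3, 4, 5, 7, 8, 9, 10, 11}
Component of 5: {1, 2, 3, 4, 5, 7, 8, 9, 10, 11}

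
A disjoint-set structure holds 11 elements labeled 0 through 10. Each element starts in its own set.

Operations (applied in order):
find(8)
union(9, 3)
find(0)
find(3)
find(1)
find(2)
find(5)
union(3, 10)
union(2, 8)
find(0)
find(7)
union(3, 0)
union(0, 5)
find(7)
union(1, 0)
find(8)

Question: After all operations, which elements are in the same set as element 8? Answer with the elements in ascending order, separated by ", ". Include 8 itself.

Step 1: find(8) -> no change; set of 8 is {8}
Step 2: union(9, 3) -> merged; set of 9 now {3, 9}
Step 3: find(0) -> no change; set of 0 is {0}
Step 4: find(3) -> no change; set of 3 is {3, 9}
Step 5: find(1) -> no change; set of 1 is {1}
Step 6: find(2) -> no change; set of 2 is {2}
Step 7: find(5) -> no change; set of 5 is {5}
Step 8: union(3, 10) -> merged; set of 3 now {3, 9, 10}
Step 9: union(2, 8) -> merged; set of 2 now {2, 8}
Step 10: find(0) -> no change; set of 0 is {0}
Step 11: find(7) -> no change; set of 7 is {7}
Step 12: union(3, 0) -> merged; set of 3 now {0, 3, 9, 10}
Step 13: union(0, 5) -> merged; set of 0 now {0, 3, 5, 9, 10}
Step 14: find(7) -> no change; set of 7 is {7}
Step 15: union(1, 0) -> merged; set of 1 now {0, 1, 3, 5, 9, 10}
Step 16: find(8) -> no change; set of 8 is {2, 8}
Component of 8: {2, 8}

Answer: 2, 8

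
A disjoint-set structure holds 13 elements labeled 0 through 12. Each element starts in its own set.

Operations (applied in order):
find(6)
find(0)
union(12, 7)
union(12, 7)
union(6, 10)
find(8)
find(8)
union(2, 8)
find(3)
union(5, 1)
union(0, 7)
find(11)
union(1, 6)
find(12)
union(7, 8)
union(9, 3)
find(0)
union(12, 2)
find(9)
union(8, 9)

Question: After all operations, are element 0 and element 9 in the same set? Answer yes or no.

Answer: yes

Derivation:
Step 1: find(6) -> no change; set of 6 is {6}
Step 2: find(0) -> no change; set of 0 is {0}
Step 3: union(12, 7) -> merged; set of 12 now {7, 12}
Step 4: union(12, 7) -> already same set; set of 12 now {7, 12}
Step 5: union(6, 10) -> merged; set of 6 now {6, 10}
Step 6: find(8) -> no change; set of 8 is {8}
Step 7: find(8) -> no change; set of 8 is {8}
Step 8: union(2, 8) -> merged; set of 2 now {2, 8}
Step 9: find(3) -> no change; set of 3 is {3}
Step 10: union(5, 1) -> merged; set of 5 now {1, 5}
Step 11: union(0, 7) -> merged; set of 0 now {0, 7, 12}
Step 12: find(11) -> no change; set of 11 is {11}
Step 13: union(1, 6) -> merged; set of 1 now {1, 5, 6, 10}
Step 14: find(12) -> no change; set of 12 is {0, 7, 12}
Step 15: union(7, 8) -> merged; set of 7 now {0, 2, 7, 8, 12}
Step 16: union(9, 3) -> merged; set of 9 now {3, 9}
Step 17: find(0) -> no change; set of 0 is {0, 2, 7, 8, 12}
Step 18: union(12, 2) -> already same set; set of 12 now {0, 2, 7, 8, 12}
Step 19: find(9) -> no change; set of 9 is {3, 9}
Step 20: union(8, 9) -> merged; set of 8 now {0, 2, 3, 7, 8, 9, 12}
Set of 0: {0, 2, 3, 7, 8, 9, 12}; 9 is a member.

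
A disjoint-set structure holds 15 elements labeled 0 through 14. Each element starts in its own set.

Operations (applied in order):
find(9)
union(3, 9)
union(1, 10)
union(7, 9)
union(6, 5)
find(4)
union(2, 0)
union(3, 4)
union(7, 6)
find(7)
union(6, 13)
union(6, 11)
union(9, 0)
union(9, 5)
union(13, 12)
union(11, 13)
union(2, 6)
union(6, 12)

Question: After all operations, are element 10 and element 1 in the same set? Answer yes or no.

Answer: yes

Derivation:
Step 1: find(9) -> no change; set of 9 is {9}
Step 2: union(3, 9) -> merged; set of 3 now {3, 9}
Step 3: union(1, 10) -> merged; set of 1 now {1, 10}
Step 4: union(7, 9) -> merged; set of 7 now {3, 7, 9}
Step 5: union(6, 5) -> merged; set of 6 now {5, 6}
Step 6: find(4) -> no change; set of 4 is {4}
Step 7: union(2, 0) -> merged; set of 2 now {0, 2}
Step 8: union(3, 4) -> merged; set of 3 now {3, 4, 7, 9}
Step 9: union(7, 6) -> merged; set of 7 now {3, 4, 5, 6, 7, 9}
Step 10: find(7) -> no change; set of 7 is {3, 4, 5, 6, 7, 9}
Step 11: union(6, 13) -> merged; set of 6 now {3, 4, 5, 6, 7, 9, 13}
Step 12: union(6, 11) -> merged; set of 6 now {3, 4, 5, 6, 7, 9, 11, 13}
Step 13: union(9, 0) -> merged; set of 9 now {0, 2, 3, 4, 5, 6, 7, 9, 11, 13}
Step 14: union(9, 5) -> already same set; set of 9 now {0, 2, 3, 4, 5, 6, 7, 9, 11, 13}
Step 15: union(13, 12) -> merged; set of 13 now {0, 2, 3, 4, 5, 6, 7, 9, 11, 12, 13}
Step 16: union(11, 13) -> already same set; set of 11 now {0, 2, 3, 4, 5, 6, 7, 9, 11, 12, 13}
Step 17: union(2, 6) -> already same set; set of 2 now {0, 2, 3, 4, 5, 6, 7, 9, 11, 12, 13}
Step 18: union(6, 12) -> already same set; set of 6 now {0, 2, 3, 4, 5, 6, 7, 9, 11, 12, 13}
Set of 10: {1, 10}; 1 is a member.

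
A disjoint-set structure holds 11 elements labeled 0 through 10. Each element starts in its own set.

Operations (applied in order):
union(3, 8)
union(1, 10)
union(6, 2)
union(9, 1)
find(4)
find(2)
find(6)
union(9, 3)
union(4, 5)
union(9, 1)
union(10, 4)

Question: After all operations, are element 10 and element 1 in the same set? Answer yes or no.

Step 1: union(3, 8) -> merged; set of 3 now {3, 8}
Step 2: union(1, 10) -> merged; set of 1 now {1, 10}
Step 3: union(6, 2) -> merged; set of 6 now {2, 6}
Step 4: union(9, 1) -> merged; set of 9 now {1, 9, 10}
Step 5: find(4) -> no change; set of 4 is {4}
Step 6: find(2) -> no change; set of 2 is {2, 6}
Step 7: find(6) -> no change; set of 6 is {2, 6}
Step 8: union(9, 3) -> merged; set of 9 now {1, 3, 8, 9, 10}
Step 9: union(4, 5) -> merged; set of 4 now {4, 5}
Step 10: union(9, 1) -> already same set; set of 9 now {1, 3, 8, 9, 10}
Step 11: union(10, 4) -> merged; set of 10 now {1, 3, 4, 5, 8, 9, 10}
Set of 10: {1, 3, 4, 5, 8, 9, 10}; 1 is a member.

Answer: yes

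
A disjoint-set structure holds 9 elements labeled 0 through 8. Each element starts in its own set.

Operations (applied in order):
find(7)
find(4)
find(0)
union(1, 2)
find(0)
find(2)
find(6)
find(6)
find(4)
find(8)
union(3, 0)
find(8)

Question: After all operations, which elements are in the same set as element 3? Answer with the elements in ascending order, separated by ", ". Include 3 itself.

Step 1: find(7) -> no change; set of 7 is {7}
Step 2: find(4) -> no change; set of 4 is {4}
Step 3: find(0) -> no change; set of 0 is {0}
Step 4: union(1, 2) -> merged; set of 1 now {1, 2}
Step 5: find(0) -> no change; set of 0 is {0}
Step 6: find(2) -> no change; set of 2 is {1, 2}
Step 7: find(6) -> no change; set of 6 is {6}
Step 8: find(6) -> no change; set of 6 is {6}
Step 9: find(4) -> no change; set of 4 is {4}
Step 10: find(8) -> no change; set of 8 is {8}
Step 11: union(3, 0) -> merged; set of 3 now {0, 3}
Step 12: find(8) -> no change; set of 8 is {8}
Component of 3: {0, 3}

Answer: 0, 3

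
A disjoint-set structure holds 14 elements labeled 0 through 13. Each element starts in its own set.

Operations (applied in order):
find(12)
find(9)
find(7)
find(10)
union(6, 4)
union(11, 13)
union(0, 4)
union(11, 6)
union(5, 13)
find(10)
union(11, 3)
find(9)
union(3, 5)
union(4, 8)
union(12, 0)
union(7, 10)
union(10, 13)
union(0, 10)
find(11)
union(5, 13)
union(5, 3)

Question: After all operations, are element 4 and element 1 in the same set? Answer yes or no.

Answer: no

Derivation:
Step 1: find(12) -> no change; set of 12 is {12}
Step 2: find(9) -> no change; set of 9 is {9}
Step 3: find(7) -> no change; set of 7 is {7}
Step 4: find(10) -> no change; set of 10 is {10}
Step 5: union(6, 4) -> merged; set of 6 now {4, 6}
Step 6: union(11, 13) -> merged; set of 11 now {11, 13}
Step 7: union(0, 4) -> merged; set of 0 now {0, 4, 6}
Step 8: union(11, 6) -> merged; set of 11 now {0, 4, 6, 11, 13}
Step 9: union(5, 13) -> merged; set of 5 now {0, 4, 5, 6, 11, 13}
Step 10: find(10) -> no change; set of 10 is {10}
Step 11: union(11, 3) -> merged; set of 11 now {0, 3, 4, 5, 6, 11, 13}
Step 12: find(9) -> no change; set of 9 is {9}
Step 13: union(3, 5) -> already same set; set of 3 now {0, 3, 4, 5, 6, 11, 13}
Step 14: union(4, 8) -> merged; set of 4 now {0, 3, 4, 5, 6, 8, 11, 13}
Step 15: union(12, 0) -> merged; set of 12 now {0, 3, 4, 5, 6, 8, 11, 12, 13}
Step 16: union(7, 10) -> merged; set of 7 now {7, 10}
Step 17: union(10, 13) -> merged; set of 10 now {0, 3, 4, 5, 6, 7, 8, 10, 11, 12, 13}
Step 18: union(0, 10) -> already same set; set of 0 now {0, 3, 4, 5, 6, 7, 8, 10, 11, 12, 13}
Step 19: find(11) -> no change; set of 11 is {0, 3, 4, 5, 6, 7, 8, 10, 11, 12, 13}
Step 20: union(5, 13) -> already same set; set of 5 now {0, 3, 4, 5, 6, 7, 8, 10, 11, 12, 13}
Step 21: union(5, 3) -> already same set; set of 5 now {0, 3, 4, 5, 6, 7, 8, 10, 11, 12, 13}
Set of 4: {0, 3, 4, 5, 6, 7, 8, 10, 11, 12, 13}; 1 is not a member.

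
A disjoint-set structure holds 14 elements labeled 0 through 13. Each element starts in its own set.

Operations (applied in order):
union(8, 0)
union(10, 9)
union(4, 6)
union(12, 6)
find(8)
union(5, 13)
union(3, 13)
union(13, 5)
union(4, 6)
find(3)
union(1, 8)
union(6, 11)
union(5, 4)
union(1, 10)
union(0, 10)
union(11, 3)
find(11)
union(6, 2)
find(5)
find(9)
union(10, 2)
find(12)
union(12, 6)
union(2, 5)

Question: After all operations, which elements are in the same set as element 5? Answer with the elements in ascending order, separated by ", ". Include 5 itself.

Answer: 0, 1, 2, 3, 4, 5, 6, 8, 9, 10, 11, 12, 13

Derivation:
Step 1: union(8, 0) -> merged; set of 8 now {0, 8}
Step 2: union(10, 9) -> merged; set of 10 now {9, 10}
Step 3: union(4, 6) -> merged; set of 4 now {4, 6}
Step 4: union(12, 6) -> merged; set of 12 now {4, 6, 12}
Step 5: find(8) -> no change; set of 8 is {0, 8}
Step 6: union(5, 13) -> merged; set of 5 now {5, 13}
Step 7: union(3, 13) -> merged; set of 3 now {3, 5, 13}
Step 8: union(13, 5) -> already same set; set of 13 now {3, 5, 13}
Step 9: union(4, 6) -> already same set; set of 4 now {4, 6, 12}
Step 10: find(3) -> no change; set of 3 is {3, 5, 13}
Step 11: union(1, 8) -> merged; set of 1 now {0, 1, 8}
Step 12: union(6, 11) -> merged; set of 6 now {4, 6, 11, 12}
Step 13: union(5, 4) -> merged; set of 5 now {3, 4, 5, 6, 11, 12, 13}
Step 14: union(1, 10) -> merged; set of 1 now {0, 1, 8, 9, 10}
Step 15: union(0, 10) -> already same set; set of 0 now {0, 1, 8, 9, 10}
Step 16: union(11, 3) -> already same set; set of 11 now {3, 4, 5, 6, 11, 12, 13}
Step 17: find(11) -> no change; set of 11 is {3, 4, 5, 6, 11, 12, 13}
Step 18: union(6, 2) -> merged; set of 6 now {2, 3, 4, 5, 6, 11, 12, 13}
Step 19: find(5) -> no change; set of 5 is {2, 3, 4, 5, 6, 11, 12, 13}
Step 20: find(9) -> no change; set of 9 is {0, 1, 8, 9, 10}
Step 21: union(10, 2) -> merged; set of 10 now {0, 1, 2, 3, 4, 5, 6, 8, 9, 10, 11, 12, 13}
Step 22: find(12) -> no change; set of 12 is {0, 1, 2, 3, 4, 5, 6, 8, 9, 10, 11, 12, 13}
Step 23: union(12, 6) -> already same set; set of 12 now {0, 1, 2, 3, 4, 5, 6, 8, 9, 10, 11, 12, 13}
Step 24: union(2, 5) -> already same set; set of 2 now {0, 1, 2, 3, 4, 5, 6, 8, 9, 10, 11, 12, 13}
Component of 5: {0, 1, 2, 3, 4, 5, 6, 8, 9, 10, 11, 12, 13}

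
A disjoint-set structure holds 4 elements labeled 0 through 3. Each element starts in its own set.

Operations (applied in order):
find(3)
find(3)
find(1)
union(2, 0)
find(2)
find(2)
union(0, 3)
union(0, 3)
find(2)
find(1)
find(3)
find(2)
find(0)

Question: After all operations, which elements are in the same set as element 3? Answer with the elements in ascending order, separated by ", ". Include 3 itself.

Step 1: find(3) -> no change; set of 3 is {3}
Step 2: find(3) -> no change; set of 3 is {3}
Step 3: find(1) -> no change; set of 1 is {1}
Step 4: union(2, 0) -> merged; set of 2 now {0, 2}
Step 5: find(2) -> no change; set of 2 is {0, 2}
Step 6: find(2) -> no change; set of 2 is {0, 2}
Step 7: union(0, 3) -> merged; set of 0 now {0, 2, 3}
Step 8: union(0, 3) -> already same set; set of 0 now {0, 2, 3}
Step 9: find(2) -> no change; set of 2 is {0, 2, 3}
Step 10: find(1) -> no change; set of 1 is {1}
Step 11: find(3) -> no change; set of 3 is {0, 2, 3}
Step 12: find(2) -> no change; set of 2 is {0, 2, 3}
Step 13: find(0) -> no change; set of 0 is {0, 2, 3}
Component of 3: {0, 2, 3}

Answer: 0, 2, 3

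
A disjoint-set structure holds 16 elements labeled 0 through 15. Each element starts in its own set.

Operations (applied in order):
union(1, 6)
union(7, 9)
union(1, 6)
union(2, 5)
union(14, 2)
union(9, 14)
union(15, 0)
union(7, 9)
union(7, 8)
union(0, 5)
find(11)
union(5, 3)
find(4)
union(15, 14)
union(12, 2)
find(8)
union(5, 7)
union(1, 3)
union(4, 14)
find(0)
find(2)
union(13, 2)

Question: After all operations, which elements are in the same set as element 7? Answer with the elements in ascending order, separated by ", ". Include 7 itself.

Step 1: union(1, 6) -> merged; set of 1 now {1, 6}
Step 2: union(7, 9) -> merged; set of 7 now {7, 9}
Step 3: union(1, 6) -> already same set; set of 1 now {1, 6}
Step 4: union(2, 5) -> merged; set of 2 now {2, 5}
Step 5: union(14, 2) -> merged; set of 14 now {2, 5, 14}
Step 6: union(9, 14) -> merged; set of 9 now {2, 5, 7, 9, 14}
Step 7: union(15, 0) -> merged; set of 15 now {0, 15}
Step 8: union(7, 9) -> already same set; set of 7 now {2, 5, 7, 9, 14}
Step 9: union(7, 8) -> merged; set of 7 now {2, 5, 7, 8, 9, 14}
Step 10: union(0, 5) -> merged; set of 0 now {0, 2, 5, 7, 8, 9, 14, 15}
Step 11: find(11) -> no change; set of 11 is {11}
Step 12: union(5, 3) -> merged; set of 5 now {0, 2, 3, 5, 7, 8, 9, 14, 15}
Step 13: find(4) -> no change; set of 4 is {4}
Step 14: union(15, 14) -> already same set; set of 15 now {0, 2, 3, 5, 7, 8, 9, 14, 15}
Step 15: union(12, 2) -> merged; set of 12 now {0, 2, 3, 5, 7, 8, 9, 12, 14, 15}
Step 16: find(8) -> no change; set of 8 is {0, 2, 3, 5, 7, 8, 9, 12, 14, 15}
Step 17: union(5, 7) -> already same set; set of 5 now {0, 2, 3, 5, 7, 8, 9, 12, 14, 15}
Step 18: union(1, 3) -> merged; set of 1 now {0, 1, 2, 3, 5, 6, 7, 8, 9, 12, 14, 15}
Step 19: union(4, 14) -> merged; set of 4 now {0, 1, 2, 3, 4, 5, 6, 7, 8, 9, 12, 14, 15}
Step 20: find(0) -> no change; set of 0 is {0, 1, 2, 3, 4, 5, 6, 7, 8, 9, 12, 14, 15}
Step 21: find(2) -> no change; set of 2 is {0, 1, 2, 3, 4, 5, 6, 7, 8, 9, 12, 14, 15}
Step 22: union(13, 2) -> merged; set of 13 now {0, 1, 2, 3, 4, 5, 6, 7, 8, 9, 12, 13, 14, 15}
Component of 7: {0, 1, 2, 3, 4, 5, 6, 7, 8, 9, 12, 13, 14, 15}

Answer: 0, 1, 2, 3, 4, 5, 6, 7, 8, 9, 12, 13, 14, 15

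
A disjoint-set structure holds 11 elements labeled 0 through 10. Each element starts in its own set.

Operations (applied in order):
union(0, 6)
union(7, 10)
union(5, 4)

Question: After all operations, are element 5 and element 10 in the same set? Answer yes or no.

Step 1: union(0, 6) -> merged; set of 0 now {0, 6}
Step 2: union(7, 10) -> merged; set of 7 now {7, 10}
Step 3: union(5, 4) -> merged; set of 5 now {4, 5}
Set of 5: {4, 5}; 10 is not a member.

Answer: no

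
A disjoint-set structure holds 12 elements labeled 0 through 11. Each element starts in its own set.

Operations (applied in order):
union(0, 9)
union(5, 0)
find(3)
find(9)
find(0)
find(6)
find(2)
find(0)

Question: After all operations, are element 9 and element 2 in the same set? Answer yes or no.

Step 1: union(0, 9) -> merged; set of 0 now {0, 9}
Step 2: union(5, 0) -> merged; set of 5 now {0, 5, 9}
Step 3: find(3) -> no change; set of 3 is {3}
Step 4: find(9) -> no change; set of 9 is {0, 5, 9}
Step 5: find(0) -> no change; set of 0 is {0, 5, 9}
Step 6: find(6) -> no change; set of 6 is {6}
Step 7: find(2) -> no change; set of 2 is {2}
Step 8: find(0) -> no change; set of 0 is {0, 5, 9}
Set of 9: {0, 5, 9}; 2 is not a member.

Answer: no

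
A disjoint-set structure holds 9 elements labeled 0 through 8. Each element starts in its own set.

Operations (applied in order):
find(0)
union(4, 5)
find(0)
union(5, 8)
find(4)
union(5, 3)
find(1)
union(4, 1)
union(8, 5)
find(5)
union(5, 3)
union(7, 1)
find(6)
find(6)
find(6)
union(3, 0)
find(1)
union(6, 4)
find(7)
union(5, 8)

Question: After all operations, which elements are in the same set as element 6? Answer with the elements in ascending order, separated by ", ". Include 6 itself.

Step 1: find(0) -> no change; set of 0 is {0}
Step 2: union(4, 5) -> merged; set of 4 now {4, 5}
Step 3: find(0) -> no change; set of 0 is {0}
Step 4: union(5, 8) -> merged; set of 5 now {4, 5, 8}
Step 5: find(4) -> no change; set of 4 is {4, 5, 8}
Step 6: union(5, 3) -> merged; set of 5 now {3, 4, 5, 8}
Step 7: find(1) -> no change; set of 1 is {1}
Step 8: union(4, 1) -> merged; set of 4 now {1, 3, 4, 5, 8}
Step 9: union(8, 5) -> already same set; set of 8 now {1, 3, 4, 5, 8}
Step 10: find(5) -> no change; set of 5 is {1, 3, 4, 5, 8}
Step 11: union(5, 3) -> already same set; set of 5 now {1, 3, 4, 5, 8}
Step 12: union(7, 1) -> merged; set of 7 now {1, 3, 4, 5, 7, 8}
Step 13: find(6) -> no change; set of 6 is {6}
Step 14: find(6) -> no change; set of 6 is {6}
Step 15: find(6) -> no change; set of 6 is {6}
Step 16: union(3, 0) -> merged; set of 3 now {0, 1, 3, 4, 5, 7, 8}
Step 17: find(1) -> no change; set of 1 is {0, 1, 3, 4, 5, 7, 8}
Step 18: union(6, 4) -> merged; set of 6 now {0, 1, 3, 4, 5, 6, 7, 8}
Step 19: find(7) -> no change; set of 7 is {0, 1, 3, 4, 5, 6, 7, 8}
Step 20: union(5, 8) -> already same set; set of 5 now {0, 1, 3, 4, 5, 6, 7, 8}
Component of 6: {0, 1, 3, 4, 5, 6, 7, 8}

Answer: 0, 1, 3, 4, 5, 6, 7, 8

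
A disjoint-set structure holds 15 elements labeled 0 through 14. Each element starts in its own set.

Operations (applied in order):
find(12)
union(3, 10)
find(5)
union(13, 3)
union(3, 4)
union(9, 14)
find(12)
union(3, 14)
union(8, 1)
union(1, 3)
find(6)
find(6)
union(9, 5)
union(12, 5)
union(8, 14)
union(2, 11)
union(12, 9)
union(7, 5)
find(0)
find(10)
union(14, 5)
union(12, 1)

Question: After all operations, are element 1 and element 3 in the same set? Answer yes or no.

Answer: yes

Derivation:
Step 1: find(12) -> no change; set of 12 is {12}
Step 2: union(3, 10) -> merged; set of 3 now {3, 10}
Step 3: find(5) -> no change; set of 5 is {5}
Step 4: union(13, 3) -> merged; set of 13 now {3, 10, 13}
Step 5: union(3, 4) -> merged; set of 3 now {3, 4, 10, 13}
Step 6: union(9, 14) -> merged; set of 9 now {9, 14}
Step 7: find(12) -> no change; set of 12 is {12}
Step 8: union(3, 14) -> merged; set of 3 now {3, 4, 9, 10, 13, 14}
Step 9: union(8, 1) -> merged; set of 8 now {1, 8}
Step 10: union(1, 3) -> merged; set of 1 now {1, 3, 4, 8, 9, 10, 13, 14}
Step 11: find(6) -> no change; set of 6 is {6}
Step 12: find(6) -> no change; set of 6 is {6}
Step 13: union(9, 5) -> merged; set of 9 now {1, 3, 4, 5, 8, 9, 10, 13, 14}
Step 14: union(12, 5) -> merged; set of 12 now {1, 3, 4, 5, 8, 9, 10, 12, 13, 14}
Step 15: union(8, 14) -> already same set; set of 8 now {1, 3, 4, 5, 8, 9, 10, 12, 13, 14}
Step 16: union(2, 11) -> merged; set of 2 now {2, 11}
Step 17: union(12, 9) -> already same set; set of 12 now {1, 3, 4, 5, 8, 9, 10, 12, 13, 14}
Step 18: union(7, 5) -> merged; set of 7 now {1, 3, 4, 5, 7, 8, 9, 10, 12, 13, 14}
Step 19: find(0) -> no change; set of 0 is {0}
Step 20: find(10) -> no change; set of 10 is {1, 3, 4, 5, 7, 8, 9, 10, 12, 13, 14}
Step 21: union(14, 5) -> already same set; set of 14 now {1, 3, 4, 5, 7, 8, 9, 10, 12, 13, 14}
Step 22: union(12, 1) -> already same set; set of 12 now {1, 3, 4, 5, 7, 8, 9, 10, 12, 13, 14}
Set of 1: {1, 3, 4, 5, 7, 8, 9, 10, 12, 13, 14}; 3 is a member.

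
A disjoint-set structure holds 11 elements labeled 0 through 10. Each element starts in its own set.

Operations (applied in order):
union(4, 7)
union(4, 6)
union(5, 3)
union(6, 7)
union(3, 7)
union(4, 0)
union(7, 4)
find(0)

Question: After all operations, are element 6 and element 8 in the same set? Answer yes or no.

Step 1: union(4, 7) -> merged; set of 4 now {4, 7}
Step 2: union(4, 6) -> merged; set of 4 now {4, 6, 7}
Step 3: union(5, 3) -> merged; set of 5 now {3, 5}
Step 4: union(6, 7) -> already same set; set of 6 now {4, 6, 7}
Step 5: union(3, 7) -> merged; set of 3 now {3, 4, 5, 6, 7}
Step 6: union(4, 0) -> merged; set of 4 now {0, 3, 4, 5, 6, 7}
Step 7: union(7, 4) -> already same set; set of 7 now {0, 3, 4, 5, 6, 7}
Step 8: find(0) -> no change; set of 0 is {0, 3, 4, 5, 6, 7}
Set of 6: {0, 3, 4, 5, 6, 7}; 8 is not a member.

Answer: no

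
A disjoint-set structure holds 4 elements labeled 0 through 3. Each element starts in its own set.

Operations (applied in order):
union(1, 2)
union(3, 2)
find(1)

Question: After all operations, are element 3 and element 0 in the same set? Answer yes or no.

Answer: no

Derivation:
Step 1: union(1, 2) -> merged; set of 1 now {1, 2}
Step 2: union(3, 2) -> merged; set of 3 now {1, 2, 3}
Step 3: find(1) -> no change; set of 1 is {1, 2, 3}
Set of 3: {1, 2, 3}; 0 is not a member.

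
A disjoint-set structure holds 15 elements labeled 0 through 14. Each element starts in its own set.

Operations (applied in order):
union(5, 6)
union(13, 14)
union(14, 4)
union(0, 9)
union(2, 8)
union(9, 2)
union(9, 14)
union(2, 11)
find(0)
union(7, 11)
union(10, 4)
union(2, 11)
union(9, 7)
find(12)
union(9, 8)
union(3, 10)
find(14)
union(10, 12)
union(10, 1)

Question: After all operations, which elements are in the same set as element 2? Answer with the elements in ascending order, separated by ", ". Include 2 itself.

Answer: 0, 1, 2, 3, 4, 7, 8, 9, 10, 11, 12, 13, 14

Derivation:
Step 1: union(5, 6) -> merged; set of 5 now {5, 6}
Step 2: union(13, 14) -> merged; set of 13 now {13, 14}
Step 3: union(14, 4) -> merged; set of 14 now {4, 13, 14}
Step 4: union(0, 9) -> merged; set of 0 now {0, 9}
Step 5: union(2, 8) -> merged; set of 2 now {2, 8}
Step 6: union(9, 2) -> merged; set of 9 now {0, 2, 8, 9}
Step 7: union(9, 14) -> merged; set of 9 now {0, 2, 4, 8, 9, 13, 14}
Step 8: union(2, 11) -> merged; set of 2 now {0, 2, 4, 8, 9, 11, 13, 14}
Step 9: find(0) -> no change; set of 0 is {0, 2, 4, 8, 9, 11, 13, 14}
Step 10: union(7, 11) -> merged; set of 7 now {0, 2, 4, 7, 8, 9, 11, 13, 14}
Step 11: union(10, 4) -> merged; set of 10 now {0, 2, 4, 7, 8, 9, 10, 11, 13, 14}
Step 12: union(2, 11) -> already same set; set of 2 now {0, 2, 4, 7, 8, 9, 10, 11, 13, 14}
Step 13: union(9, 7) -> already same set; set of 9 now {0, 2, 4, 7, 8, 9, 10, 11, 13, 14}
Step 14: find(12) -> no change; set of 12 is {12}
Step 15: union(9, 8) -> already same set; set of 9 now {0, 2, 4, 7, 8, 9, 10, 11, 13, 14}
Step 16: union(3, 10) -> merged; set of 3 now {0, 2, 3, 4, 7, 8, 9, 10, 11, 13, 14}
Step 17: find(14) -> no change; set of 14 is {0, 2, 3, 4, 7, 8, 9, 10, 11, 13, 14}
Step 18: union(10, 12) -> merged; set of 10 now {0, 2, 3, 4, 7, 8, 9, 10, 11, 12, 13, 14}
Step 19: union(10, 1) -> merged; set of 10 now {0, 1, 2, 3, 4, 7, 8, 9, 10, 11, 12, 13, 14}
Component of 2: {0, 1, 2, 3, 4, 7, 8, 9, 10, 11, 12, 13, 14}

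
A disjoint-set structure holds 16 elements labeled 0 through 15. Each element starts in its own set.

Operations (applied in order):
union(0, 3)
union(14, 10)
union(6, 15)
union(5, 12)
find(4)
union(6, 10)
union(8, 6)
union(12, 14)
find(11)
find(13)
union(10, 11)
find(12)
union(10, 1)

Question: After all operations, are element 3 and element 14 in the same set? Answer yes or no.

Step 1: union(0, 3) -> merged; set of 0 now {0, 3}
Step 2: union(14, 10) -> merged; set of 14 now {10, 14}
Step 3: union(6, 15) -> merged; set of 6 now {6, 15}
Step 4: union(5, 12) -> merged; set of 5 now {5, 12}
Step 5: find(4) -> no change; set of 4 is {4}
Step 6: union(6, 10) -> merged; set of 6 now {6, 10, 14, 15}
Step 7: union(8, 6) -> merged; set of 8 now {6, 8, 10, 14, 15}
Step 8: union(12, 14) -> merged; set of 12 now {5, 6, 8, 10, 12, 14, 15}
Step 9: find(11) -> no change; set of 11 is {11}
Step 10: find(13) -> no change; set of 13 is {13}
Step 11: union(10, 11) -> merged; set of 10 now {5, 6, 8, 10, 11, 12, 14, 15}
Step 12: find(12) -> no change; set of 12 is {5, 6, 8, 10, 11, 12, 14, 15}
Step 13: union(10, 1) -> merged; set of 10 now {1, 5, 6, 8, 10, 11, 12, 14, 15}
Set of 3: {0, 3}; 14 is not a member.

Answer: no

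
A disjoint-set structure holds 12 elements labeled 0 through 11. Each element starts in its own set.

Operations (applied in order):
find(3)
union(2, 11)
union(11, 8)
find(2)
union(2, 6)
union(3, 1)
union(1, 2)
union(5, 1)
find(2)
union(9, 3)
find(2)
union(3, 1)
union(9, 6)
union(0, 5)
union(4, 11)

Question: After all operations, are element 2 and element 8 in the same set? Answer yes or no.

Step 1: find(3) -> no change; set of 3 is {3}
Step 2: union(2, 11) -> merged; set of 2 now {2, 11}
Step 3: union(11, 8) -> merged; set of 11 now {2, 8, 11}
Step 4: find(2) -> no change; set of 2 is {2, 8, 11}
Step 5: union(2, 6) -> merged; set of 2 now {2, 6, 8, 11}
Step 6: union(3, 1) -> merged; set of 3 now {1, 3}
Step 7: union(1, 2) -> merged; set of 1 now {1, 2, 3, 6, 8, 11}
Step 8: union(5, 1) -> merged; set of 5 now {1, 2, 3, 5, 6, 8, 11}
Step 9: find(2) -> no change; set of 2 is {1, 2, 3, 5, 6, 8, 11}
Step 10: union(9, 3) -> merged; set of 9 now {1, 2, 3, 5, 6, 8, 9, 11}
Step 11: find(2) -> no change; set of 2 is {1, 2, 3, 5, 6, 8, 9, 11}
Step 12: union(3, 1) -> already same set; set of 3 now {1, 2, 3, 5, 6, 8, 9, 11}
Step 13: union(9, 6) -> already same set; set of 9 now {1, 2, 3, 5, 6, 8, 9, 11}
Step 14: union(0, 5) -> merged; set of 0 now {0, 1, 2, 3, 5, 6, 8, 9, 11}
Step 15: union(4, 11) -> merged; set of 4 now {0, 1, 2, 3, 4, 5, 6, 8, 9, 11}
Set of 2: {0, 1, 2, 3, 4, 5, 6, 8, 9, 11}; 8 is a member.

Answer: yes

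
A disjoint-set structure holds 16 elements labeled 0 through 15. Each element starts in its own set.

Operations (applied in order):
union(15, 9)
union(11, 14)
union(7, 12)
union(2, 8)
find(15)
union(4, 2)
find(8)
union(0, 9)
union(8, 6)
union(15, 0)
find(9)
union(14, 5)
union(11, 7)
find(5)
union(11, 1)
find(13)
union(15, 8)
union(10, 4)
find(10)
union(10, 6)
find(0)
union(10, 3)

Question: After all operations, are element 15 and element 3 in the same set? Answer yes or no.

Answer: yes

Derivation:
Step 1: union(15, 9) -> merged; set of 15 now {9, 15}
Step 2: union(11, 14) -> merged; set of 11 now {11, 14}
Step 3: union(7, 12) -> merged; set of 7 now {7, 12}
Step 4: union(2, 8) -> merged; set of 2 now {2, 8}
Step 5: find(15) -> no change; set of 15 is {9, 15}
Step 6: union(4, 2) -> merged; set of 4 now {2, 4, 8}
Step 7: find(8) -> no change; set of 8 is {2, 4, 8}
Step 8: union(0, 9) -> merged; set of 0 now {0, 9, 15}
Step 9: union(8, 6) -> merged; set of 8 now {2, 4, 6, 8}
Step 10: union(15, 0) -> already same set; set of 15 now {0, 9, 15}
Step 11: find(9) -> no change; set of 9 is {0, 9, 15}
Step 12: union(14, 5) -> merged; set of 14 now {5, 11, 14}
Step 13: union(11, 7) -> merged; set of 11 now {5, 7, 11, 12, 14}
Step 14: find(5) -> no change; set of 5 is {5, 7, 11, 12, 14}
Step 15: union(11, 1) -> merged; set of 11 now {1, 5, 7, 11, 12, 14}
Step 16: find(13) -> no change; set of 13 is {13}
Step 17: union(15, 8) -> merged; set of 15 now {0, 2, 4, 6, 8, 9, 15}
Step 18: union(10, 4) -> merged; set of 10 now {0, 2, 4, 6, 8, 9, 10, 15}
Step 19: find(10) -> no change; set of 10 is {0, 2, 4, 6, 8, 9, 10, 15}
Step 20: union(10, 6) -> already same set; set of 10 now {0, 2, 4, 6, 8, 9, 10, 15}
Step 21: find(0) -> no change; set of 0 is {0, 2, 4, 6, 8, 9, 10, 15}
Step 22: union(10, 3) -> merged; set of 10 now {0, 2, 3, 4, 6, 8, 9, 10, 15}
Set of 15: {0, 2, 3, 4, 6, 8, 9, 10, 15}; 3 is a member.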